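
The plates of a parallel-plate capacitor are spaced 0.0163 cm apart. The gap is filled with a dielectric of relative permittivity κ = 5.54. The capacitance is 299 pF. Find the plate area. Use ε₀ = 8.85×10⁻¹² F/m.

A = Cd/(κε₀) = 2.99×10⁻¹⁰ × 1.63×10⁻⁴ / (5.54 × 8.85×10⁻¹²) = 9.94×10⁻⁴ m².

A ≈ 9.94 cm²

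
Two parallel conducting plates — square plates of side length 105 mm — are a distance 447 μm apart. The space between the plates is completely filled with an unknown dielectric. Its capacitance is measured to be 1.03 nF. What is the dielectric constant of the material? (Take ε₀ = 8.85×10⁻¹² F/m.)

A = (105 mm)² = 1.10×10⁻² m².
κ = Cd/(ε₀A) = 1.03×10⁻⁹ × 4.47×10⁻⁴ / (8.85×10⁻¹² × 1.10×10⁻²) = 4.72.

4.72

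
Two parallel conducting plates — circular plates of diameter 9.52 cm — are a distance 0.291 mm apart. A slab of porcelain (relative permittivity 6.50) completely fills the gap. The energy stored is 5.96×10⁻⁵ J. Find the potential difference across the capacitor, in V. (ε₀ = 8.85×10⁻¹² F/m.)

A = π(9.52/2 cm)² = 7.12×10⁻³ m².
C = κε₀A/d = 6.50 × 8.85×10⁻¹² × 7.12×10⁻³ / 2.91×10⁻⁴ = 1.41×10⁻⁹ F.
V = √(2U/C) = √(2 × 5.96×10⁻⁵ / 1.41×10⁻⁹) = 2.91×10² V.

V ≈ 291 V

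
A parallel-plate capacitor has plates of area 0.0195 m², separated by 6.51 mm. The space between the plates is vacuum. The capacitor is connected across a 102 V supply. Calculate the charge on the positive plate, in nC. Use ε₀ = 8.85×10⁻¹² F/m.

2.70 nC

C = ε₀A/d = 8.85×10⁻¹² × 1.95×10⁻² / 6.51×10⁻³ = 2.65×10⁻¹¹ F.
Q = CV = 2.65×10⁻¹¹ × 102 = 2.70×10⁻⁹ C.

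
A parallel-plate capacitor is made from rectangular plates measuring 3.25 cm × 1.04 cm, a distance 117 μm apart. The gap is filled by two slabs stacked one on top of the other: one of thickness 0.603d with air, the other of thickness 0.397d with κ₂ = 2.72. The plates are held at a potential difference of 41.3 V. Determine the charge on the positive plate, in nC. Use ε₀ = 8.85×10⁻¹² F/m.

A = 3.25 × 1.04 cm² = 3.38×10⁻⁴ m².
Stacked slabs ⇒ two capacitors in series, each with the full plate area.
C₁ = κ₁ε₀A/d₁ = 1.00 × 8.85×10⁻¹² × 3.38×10⁻⁴ / 7.06×10⁻⁵ = 4.24×10⁻¹¹ F.
C₂ = κ₂ε₀A/d₂ = 2.72 × 8.85×10⁻¹² × 3.38×10⁻⁴ / 4.64×10⁻⁵ = 1.75×10⁻¹⁰ F.
C = (1/C₁ + 1/C₂)⁻¹ = 3.41×10⁻¹¹ F.
Q = CV = 3.41×10⁻¹¹ × 41.3 = 1.41×10⁻⁹ C.

1.41 nC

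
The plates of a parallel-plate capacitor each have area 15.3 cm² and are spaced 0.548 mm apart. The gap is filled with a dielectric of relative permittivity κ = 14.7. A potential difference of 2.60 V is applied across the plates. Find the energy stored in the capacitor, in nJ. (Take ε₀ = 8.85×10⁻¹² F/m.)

1.23 nJ

A = 15.3 cm² = 1.53×10⁻³ m².
C = κε₀A/d = 14.7 × 8.85×10⁻¹² × 1.53×10⁻³ / 5.48×10⁻⁴ = 3.63×10⁻¹⁰ F.
U = ½CV² = ½ × 3.63×10⁻¹⁰ × (2.60)² = 1.23×10⁻⁹ J.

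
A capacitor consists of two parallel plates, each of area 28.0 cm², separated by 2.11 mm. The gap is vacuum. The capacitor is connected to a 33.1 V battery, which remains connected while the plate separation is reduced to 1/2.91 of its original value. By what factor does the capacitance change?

2.91

C = ε₀A/d scales as 1/d, so C₂/C₁ = d₁/d₂ = 2.91.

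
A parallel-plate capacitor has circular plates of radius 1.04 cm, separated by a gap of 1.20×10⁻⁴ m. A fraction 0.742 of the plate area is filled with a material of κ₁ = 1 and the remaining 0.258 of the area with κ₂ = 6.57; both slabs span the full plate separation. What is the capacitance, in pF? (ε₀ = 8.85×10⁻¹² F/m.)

A = π(1.04 cm)² = 3.40×10⁻⁴ m².
Side-by-side slabs ⇒ two capacitors in parallel, each spanning the full gap.
C₁ = κ₁ε₀A₁/d = 1.00 × 8.85×10⁻¹² × 2.52×10⁻⁴ / 1.20×10⁻⁴ = 1.86×10⁻¹¹ F.
C₂ = κ₂ε₀A₂/d = 6.57 × 8.85×10⁻¹² × 8.77×10⁻⁵ / 1.20×10⁻⁴ = 4.25×10⁻¹¹ F.
C = C₁ + C₂ = 6.11×10⁻¹¹ F.

61.1 pF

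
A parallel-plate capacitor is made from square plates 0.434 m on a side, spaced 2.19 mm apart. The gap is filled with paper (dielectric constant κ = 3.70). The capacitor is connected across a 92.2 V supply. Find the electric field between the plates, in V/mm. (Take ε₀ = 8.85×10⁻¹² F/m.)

E = V/d = 92.2 / 2.19×10⁻³ = 4.21×10⁴ V/m.

42.1 V/mm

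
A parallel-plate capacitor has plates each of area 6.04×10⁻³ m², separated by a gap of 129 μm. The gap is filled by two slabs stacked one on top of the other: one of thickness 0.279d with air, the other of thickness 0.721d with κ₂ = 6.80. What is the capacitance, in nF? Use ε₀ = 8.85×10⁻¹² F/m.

Stacked slabs ⇒ two capacitors in series, each with the full plate area.
C₁ = κ₁ε₀A/d₁ = 1.00 × 8.85×10⁻¹² × 6.04×10⁻³ / 3.60×10⁻⁵ = 1.49×10⁻⁹ F.
C₂ = κ₂ε₀A/d₂ = 6.80 × 8.85×10⁻¹² × 6.04×10⁻³ / 9.30×10⁻⁵ = 3.91×10⁻⁹ F.
C = (1/C₁ + 1/C₂)⁻¹ = 1.08×10⁻⁹ F.

1.08 nF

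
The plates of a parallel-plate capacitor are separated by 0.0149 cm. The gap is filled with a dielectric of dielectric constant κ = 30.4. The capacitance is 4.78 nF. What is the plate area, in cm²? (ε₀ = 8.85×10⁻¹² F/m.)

A = Cd/(κε₀) = 4.78×10⁻⁹ × 1.49×10⁻⁴ / (30.4 × 8.85×10⁻¹²) = 2.65×10⁻³ m².

26.5 cm²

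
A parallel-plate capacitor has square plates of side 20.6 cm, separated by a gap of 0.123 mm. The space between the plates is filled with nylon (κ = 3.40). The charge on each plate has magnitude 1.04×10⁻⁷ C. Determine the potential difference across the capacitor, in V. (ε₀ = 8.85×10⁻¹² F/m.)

V ≈ 10.0 V

A = (20.6 cm)² = 4.24×10⁻² m².
C = κε₀A/d = 3.40 × 8.85×10⁻¹² × 4.24×10⁻² / 1.23×10⁻⁴ = 1.04×10⁻⁸ F.
V = Q/C = 1.04×10⁻⁷ / 1.04×10⁻⁸ = 10.0 V.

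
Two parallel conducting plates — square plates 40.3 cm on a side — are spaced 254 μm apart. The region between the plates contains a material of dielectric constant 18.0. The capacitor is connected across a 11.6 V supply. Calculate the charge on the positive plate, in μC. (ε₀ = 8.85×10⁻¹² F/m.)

A = (40.3 cm)² = 0.162 m².
C = κε₀A/d = 18.0 × 8.85×10⁻¹² × 0.162 / 2.54×10⁻⁴ = 1.02×10⁻⁷ F.
Q = CV = 1.02×10⁻⁷ × 11.6 = 1.18×10⁻⁶ C.

1.18 μC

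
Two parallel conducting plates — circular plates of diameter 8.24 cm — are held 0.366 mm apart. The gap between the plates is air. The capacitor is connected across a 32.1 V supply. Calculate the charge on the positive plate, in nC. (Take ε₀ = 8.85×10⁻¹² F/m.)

A = π(8.24/2 cm)² = 5.33×10⁻³ m².
C = ε₀A/d = 8.85×10⁻¹² × 5.33×10⁻³ / 3.66×10⁻⁴ = 1.29×10⁻¹⁰ F.
Q = CV = 1.29×10⁻¹⁰ × 32.1 = 4.14×10⁻⁹ C.

4.14 nC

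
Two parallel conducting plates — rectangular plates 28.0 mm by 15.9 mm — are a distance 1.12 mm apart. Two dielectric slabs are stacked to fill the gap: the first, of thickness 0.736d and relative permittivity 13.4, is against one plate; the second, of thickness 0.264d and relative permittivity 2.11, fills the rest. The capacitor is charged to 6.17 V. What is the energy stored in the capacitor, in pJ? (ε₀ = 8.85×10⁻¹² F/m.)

372 pJ

A = 28.0 × 15.9 mm² = 4.45×10⁻⁴ m².
Stacked slabs ⇒ two capacitors in series, each with the full plate area.
C₁ = κ₁ε₀A/d₁ = 13.4 × 8.85×10⁻¹² × 4.45×10⁻⁴ / 8.24×10⁻⁴ = 6.40×10⁻¹¹ F.
C₂ = κ₂ε₀A/d₂ = 2.11 × 8.85×10⁻¹² × 4.45×10⁻⁴ / 2.96×10⁻⁴ = 2.81×10⁻¹¹ F.
C = (1/C₁ + 1/C₂)⁻¹ = 1.95×10⁻¹¹ F.
U = ½CV² = ½ × 1.95×10⁻¹¹ × (6.17)² = 3.72×10⁻¹⁰ J.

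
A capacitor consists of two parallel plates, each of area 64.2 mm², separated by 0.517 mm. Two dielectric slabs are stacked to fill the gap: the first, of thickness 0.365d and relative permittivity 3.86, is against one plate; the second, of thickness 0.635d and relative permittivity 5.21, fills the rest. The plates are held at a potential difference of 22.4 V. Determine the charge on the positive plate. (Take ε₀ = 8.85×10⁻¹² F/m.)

A = 64.2 mm² = 6.42×10⁻⁵ m².
Stacked slabs ⇒ two capacitors in series, each with the full plate area.
C₁ = κ₁ε₀A/d₁ = 3.86 × 8.85×10⁻¹² × 6.42×10⁻⁵ / 1.89×10⁻⁴ = 1.16×10⁻¹¹ F.
C₂ = κ₂ε₀A/d₂ = 5.21 × 8.85×10⁻¹² × 6.42×10⁻⁵ / 3.28×10⁻⁴ = 9.02×10⁻¹² F.
C = (1/C₁ + 1/C₂)⁻¹ = 5.08×10⁻¹² F.
Q = CV = 5.08×10⁻¹² × 22.4 = 1.14×10⁻¹⁰ C.

Q ≈ 114 pC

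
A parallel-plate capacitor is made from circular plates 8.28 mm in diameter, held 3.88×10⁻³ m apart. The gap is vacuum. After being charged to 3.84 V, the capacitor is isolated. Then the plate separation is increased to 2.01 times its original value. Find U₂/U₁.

U₂/U₁ ≈ 2.01

Isolated ⇒ Q is held fixed.
C₂ = 0.498 C₁ and U = Q²/(2C), so U₂/U₁ = C₁/C₂ = 2.01.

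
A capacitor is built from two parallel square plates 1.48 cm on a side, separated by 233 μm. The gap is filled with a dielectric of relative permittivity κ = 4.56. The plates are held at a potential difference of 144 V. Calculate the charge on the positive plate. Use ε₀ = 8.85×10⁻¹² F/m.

Q ≈ 5.46 nC

A = (1.48 cm)² = 2.19×10⁻⁴ m².
C = κε₀A/d = 4.56 × 8.85×10⁻¹² × 2.19×10⁻⁴ / 2.33×10⁻⁴ = 3.79×10⁻¹¹ F.
Q = CV = 3.79×10⁻¹¹ × 144 = 5.46×10⁻⁹ C.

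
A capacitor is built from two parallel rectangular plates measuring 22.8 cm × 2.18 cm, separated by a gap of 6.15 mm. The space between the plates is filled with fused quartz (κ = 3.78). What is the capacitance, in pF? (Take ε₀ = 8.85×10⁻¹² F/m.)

27.0 pF

A = 22.8 × 2.18 cm² = 4.97×10⁻³ m².
C = κε₀A/d = 3.78 × 8.85×10⁻¹² × 4.97×10⁻³ / 6.15×10⁻³ = 2.70×10⁻¹¹ F.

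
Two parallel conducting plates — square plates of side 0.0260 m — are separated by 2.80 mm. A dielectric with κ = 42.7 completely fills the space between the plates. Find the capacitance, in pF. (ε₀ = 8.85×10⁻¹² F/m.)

C ≈ 91.2 pF

A = (0.0260 m)² = 6.76×10⁻⁴ m².
C = κε₀A/d = 42.7 × 8.85×10⁻¹² × 6.76×10⁻⁴ / 2.80×10⁻³ = 9.12×10⁻¹¹ F.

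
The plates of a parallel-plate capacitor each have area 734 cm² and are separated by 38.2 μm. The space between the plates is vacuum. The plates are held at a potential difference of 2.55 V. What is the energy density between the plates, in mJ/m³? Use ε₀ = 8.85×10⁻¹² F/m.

E = V/d = 2.55 / 3.82×10⁻⁵ = 6.68×10⁴ V/m.
u = ½ε₀E² = ½ × 8.85×10⁻¹² × (6.68×10⁴)² = 1.97×10⁻² J/m³.

19.7 mJ/m³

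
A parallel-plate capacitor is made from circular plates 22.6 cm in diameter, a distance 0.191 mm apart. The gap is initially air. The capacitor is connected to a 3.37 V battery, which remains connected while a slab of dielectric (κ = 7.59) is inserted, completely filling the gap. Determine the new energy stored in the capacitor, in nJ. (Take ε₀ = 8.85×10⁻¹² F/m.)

U ≈ 80.1 nJ

A = π(22.6/2 cm)² = 4.01×10⁻² m².
Initially C₁ = ε₀A/d = 8.85×10⁻¹² × 4.01×10⁻² / 1.91×10⁻⁴ = 1.86×10⁻⁹ F.
U₁ = 1.06×10⁻⁸ J.
Battery connected ⇒ V is held fixed. C₂ = 7.59 C₁ and U = ½CV², so U₂/U₁ = C₂/C₁ = 7.59.
U₂ = 7.59 × 1.06×10⁻⁸ = 8.01×10⁻⁸ J.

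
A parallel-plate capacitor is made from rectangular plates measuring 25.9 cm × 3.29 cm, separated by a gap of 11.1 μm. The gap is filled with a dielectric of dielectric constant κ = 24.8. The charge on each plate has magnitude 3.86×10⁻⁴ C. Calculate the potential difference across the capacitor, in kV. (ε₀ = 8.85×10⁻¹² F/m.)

V ≈ 2.29 kV

A = 25.9 × 3.29 cm² = 8.52×10⁻³ m².
C = κε₀A/d = 24.8 × 8.85×10⁻¹² × 8.52×10⁻³ / 1.11×10⁻⁵ = 1.68×10⁻⁷ F.
V = Q/C = 3.86×10⁻⁴ / 1.68×10⁻⁷ = 2.29×10³ V.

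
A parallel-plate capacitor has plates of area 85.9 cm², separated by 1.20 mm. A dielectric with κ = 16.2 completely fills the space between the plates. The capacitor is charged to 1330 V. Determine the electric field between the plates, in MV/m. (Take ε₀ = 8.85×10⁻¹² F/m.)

1.11 MV/m

E = V/d = 1330 / 1.20×10⁻³ = 1.11×10⁶ V/m.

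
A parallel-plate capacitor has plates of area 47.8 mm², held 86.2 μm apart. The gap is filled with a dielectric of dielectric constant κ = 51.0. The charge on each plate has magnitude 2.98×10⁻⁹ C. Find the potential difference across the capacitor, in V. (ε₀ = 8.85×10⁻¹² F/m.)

11.9 V

A = 47.8 mm² = 4.78×10⁻⁵ m².
C = κε₀A/d = 51.0 × 8.85×10⁻¹² × 4.78×10⁻⁵ / 8.62×10⁻⁵ = 2.50×10⁻¹⁰ F.
V = Q/C = 2.98×10⁻⁹ / 2.50×10⁻¹⁰ = 11.9 V.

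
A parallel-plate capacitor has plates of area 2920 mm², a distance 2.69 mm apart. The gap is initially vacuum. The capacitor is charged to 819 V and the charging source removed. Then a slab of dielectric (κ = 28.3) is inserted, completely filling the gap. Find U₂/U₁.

Isolated ⇒ Q is held fixed.
C₂ = 28.3 C₁ and U = Q²/(2C), so U₂/U₁ = C₁/C₂ = 0.0353.

U₂/U₁ ≈ 0.0353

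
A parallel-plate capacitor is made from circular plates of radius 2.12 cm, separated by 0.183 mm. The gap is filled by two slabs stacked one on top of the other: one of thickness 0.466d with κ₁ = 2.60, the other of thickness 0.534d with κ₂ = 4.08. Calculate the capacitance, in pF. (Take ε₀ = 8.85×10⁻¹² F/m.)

220 pF

A = π(2.12 cm)² = 1.41×10⁻³ m².
Stacked slabs ⇒ two capacitors in series, each with the full plate area.
C₁ = κ₁ε₀A/d₁ = 2.60 × 8.85×10⁻¹² × 1.41×10⁻³ / 8.53×10⁻⁵ = 3.81×10⁻¹⁰ F.
C₂ = κ₂ε₀A/d₂ = 4.08 × 8.85×10⁻¹² × 1.41×10⁻³ / 9.77×10⁻⁵ = 5.22×10⁻¹⁰ F.
C = (1/C₁ + 1/C₂)⁻¹ = 2.20×10⁻¹⁰ F.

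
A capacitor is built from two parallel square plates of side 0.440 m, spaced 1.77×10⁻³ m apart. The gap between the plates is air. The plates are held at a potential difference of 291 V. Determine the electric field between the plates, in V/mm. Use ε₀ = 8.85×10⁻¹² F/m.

E = V/d = 291 / 1.77×10⁻³ = 1.64×10⁵ V/m.

164 V/mm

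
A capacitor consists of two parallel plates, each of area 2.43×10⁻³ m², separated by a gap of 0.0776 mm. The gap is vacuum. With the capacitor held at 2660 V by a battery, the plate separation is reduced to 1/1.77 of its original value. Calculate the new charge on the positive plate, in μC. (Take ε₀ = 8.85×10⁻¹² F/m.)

1.30 μC

Initially C₁ = ε₀A/d = 8.85×10⁻¹² × 2.43×10⁻³ / 7.76×10⁻⁵ = 2.77×10⁻¹⁰ F.
Q₁ = 7.37×10⁻⁷ C.
Battery connected ⇒ V is held fixed. C₂ = 1.77 C₁ and Q = CV, so Q₂/Q₁ = C₂/C₁ = 1.77.
Q₂ = 1.77 × 7.37×10⁻⁷ = 1.30×10⁻⁶ C.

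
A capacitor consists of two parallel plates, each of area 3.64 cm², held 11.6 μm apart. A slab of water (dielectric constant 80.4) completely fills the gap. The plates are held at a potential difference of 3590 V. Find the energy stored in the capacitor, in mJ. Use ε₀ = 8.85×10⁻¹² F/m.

A = 3.64 cm² = 3.64×10⁻⁴ m².
C = κε₀A/d = 80.4 × 8.85×10⁻¹² × 3.64×10⁻⁴ / 1.16×10⁻⁵ = 2.23×10⁻⁸ F.
U = ½CV² = ½ × 2.23×10⁻⁸ × (3590)² = 0.144 J.

U ≈ 144 mJ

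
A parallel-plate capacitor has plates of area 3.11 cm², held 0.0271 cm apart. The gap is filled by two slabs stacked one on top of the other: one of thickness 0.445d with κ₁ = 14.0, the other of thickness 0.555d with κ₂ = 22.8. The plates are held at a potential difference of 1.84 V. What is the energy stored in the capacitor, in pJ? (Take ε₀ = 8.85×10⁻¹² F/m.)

A = 3.11 cm² = 3.11×10⁻⁴ m².
Stacked slabs ⇒ two capacitors in series, each with the full plate area.
C₁ = κ₁ε₀A/d₁ = 14.0 × 8.85×10⁻¹² × 3.11×10⁻⁴ / 1.21×10⁻⁴ = 3.20×10⁻¹⁰ F.
C₂ = κ₂ε₀A/d₂ = 22.8 × 8.85×10⁻¹² × 3.11×10⁻⁴ / 1.50×10⁻⁴ = 4.17×10⁻¹⁰ F.
C = (1/C₁ + 1/C₂)⁻¹ = 1.81×10⁻¹⁰ F.
U = ½CV² = ½ × 1.81×10⁻¹⁰ × (1.84)² = 3.06×10⁻¹⁰ J.

U ≈ 306 pJ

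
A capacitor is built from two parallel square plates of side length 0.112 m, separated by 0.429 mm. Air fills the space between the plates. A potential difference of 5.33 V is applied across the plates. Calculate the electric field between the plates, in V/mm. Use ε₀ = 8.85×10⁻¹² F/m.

E = V/d = 5.33 / 4.29×10⁻⁴ = 1.24×10⁴ V/m.

E ≈ 12.4 V/mm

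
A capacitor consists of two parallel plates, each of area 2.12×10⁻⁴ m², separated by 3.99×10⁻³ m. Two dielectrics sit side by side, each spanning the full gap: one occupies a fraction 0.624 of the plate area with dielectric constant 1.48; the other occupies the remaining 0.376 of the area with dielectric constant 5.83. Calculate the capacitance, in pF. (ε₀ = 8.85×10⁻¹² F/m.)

C ≈ 1.47 pF

Side-by-side slabs ⇒ two capacitors in parallel, each spanning the full gap.
C₁ = κ₁ε₀A₁/d = 1.48 × 8.85×10⁻¹² × 1.32×10⁻⁴ / 3.99×10⁻³ = 4.34×10⁻¹³ F.
C₂ = κ₂ε₀A₂/d = 5.83 × 8.85×10⁻¹² × 7.97×10⁻⁵ / 3.99×10⁻³ = 1.03×10⁻¹² F.
C = C₁ + C₂ = 1.47×10⁻¹² F.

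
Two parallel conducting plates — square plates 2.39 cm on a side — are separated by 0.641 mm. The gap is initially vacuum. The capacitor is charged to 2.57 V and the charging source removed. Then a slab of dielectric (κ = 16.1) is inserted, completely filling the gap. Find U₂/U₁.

U₂/U₁ ≈ 0.0621

Isolated ⇒ Q is held fixed.
C₂ = 16.1 C₁ and U = Q²/(2C), so U₂/U₁ = C₁/C₂ = 0.0621.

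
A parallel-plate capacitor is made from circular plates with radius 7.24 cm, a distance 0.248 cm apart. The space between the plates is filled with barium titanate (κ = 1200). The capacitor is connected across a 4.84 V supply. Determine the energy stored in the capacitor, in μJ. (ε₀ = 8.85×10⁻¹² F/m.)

A = π(7.24 cm)² = 1.65×10⁻² m².
C = κε₀A/d = 1200 × 8.85×10⁻¹² × 1.65×10⁻² / 2.48×10⁻³ = 7.05×10⁻⁸ F.
U = ½CV² = ½ × 7.05×10⁻⁸ × (4.84)² = 8.26×10⁻⁷ J.

0.826 μJ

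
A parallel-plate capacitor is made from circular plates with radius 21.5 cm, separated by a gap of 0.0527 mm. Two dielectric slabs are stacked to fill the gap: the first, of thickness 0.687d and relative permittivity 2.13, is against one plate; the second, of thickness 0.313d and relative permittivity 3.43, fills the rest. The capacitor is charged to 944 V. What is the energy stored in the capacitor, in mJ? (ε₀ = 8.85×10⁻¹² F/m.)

26.3 mJ

A = π(21.5 cm)² = 0.145 m².
Stacked slabs ⇒ two capacitors in series, each with the full plate area.
C₁ = κ₁ε₀A/d₁ = 2.13 × 8.85×10⁻¹² × 0.145 / 3.62×10⁻⁵ = 7.56×10⁻⁸ F.
C₂ = κ₂ε₀A/d₂ = 3.43 × 8.85×10⁻¹² × 0.145 / 1.65×10⁻⁵ = 2.67×10⁻⁷ F.
C = (1/C₁ + 1/C₂)⁻¹ = 5.89×10⁻⁸ F.
U = ½CV² = ½ × 5.89×10⁻⁸ × (944)² = 2.63×10⁻² J.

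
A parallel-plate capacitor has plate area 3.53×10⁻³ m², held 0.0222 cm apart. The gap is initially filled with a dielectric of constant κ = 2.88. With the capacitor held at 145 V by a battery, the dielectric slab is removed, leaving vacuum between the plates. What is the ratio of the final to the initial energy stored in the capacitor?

0.347

Battery connected ⇒ V is held fixed.
C₂ = 0.347 C₁ and U = ½CV², so U₂/U₁ = C₂/C₁ = 0.347.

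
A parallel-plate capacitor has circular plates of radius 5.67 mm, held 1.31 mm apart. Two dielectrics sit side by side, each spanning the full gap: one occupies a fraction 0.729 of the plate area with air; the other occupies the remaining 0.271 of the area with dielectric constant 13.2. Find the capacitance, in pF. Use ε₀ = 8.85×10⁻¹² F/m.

A = π(5.67 mm)² = 1.01×10⁻⁴ m².
Side-by-side slabs ⇒ two capacitors in parallel, each spanning the full gap.
C₁ = κ₁ε₀A₁/d = 1.00 × 8.85×10⁻¹² × 7.36×10⁻⁵ / 1.31×10⁻³ = 4.97×10⁻¹³ F.
C₂ = κ₂ε₀A₂/d = 13.2 × 8.85×10⁻¹² × 2.74×10⁻⁵ / 1.31×10⁻³ = 2.44×10⁻¹² F.
C = C₁ + C₂ = 2.94×10⁻¹² F.

2.94 pF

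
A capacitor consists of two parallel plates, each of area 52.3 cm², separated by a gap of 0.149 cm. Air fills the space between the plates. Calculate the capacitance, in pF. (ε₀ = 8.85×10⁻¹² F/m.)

A = 52.3 cm² = 5.23×10⁻³ m².
C = ε₀A/d = 8.85×10⁻¹² × 5.23×10⁻³ / 1.49×10⁻³ = 3.11×10⁻¹¹ F.

C ≈ 31.1 pF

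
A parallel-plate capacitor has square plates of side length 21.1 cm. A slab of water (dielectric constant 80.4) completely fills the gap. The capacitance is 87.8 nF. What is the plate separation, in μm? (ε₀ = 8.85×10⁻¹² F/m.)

A = (21.1 cm)² = 4.45×10⁻² m².
d = κε₀A/C = 80.4 × 8.85×10⁻¹² × 4.45×10⁻² / 8.78×10⁻⁸ = 3.61×10⁻⁴ m.

d ≈ 361 μm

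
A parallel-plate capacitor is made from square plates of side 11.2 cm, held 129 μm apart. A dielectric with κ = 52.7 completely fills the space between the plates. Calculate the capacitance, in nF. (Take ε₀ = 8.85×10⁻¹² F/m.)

45.4 nF

A = (11.2 cm)² = 1.25×10⁻² m².
C = κε₀A/d = 52.7 × 8.85×10⁻¹² × 1.25×10⁻² / 1.29×10⁻⁴ = 4.54×10⁻⁸ F.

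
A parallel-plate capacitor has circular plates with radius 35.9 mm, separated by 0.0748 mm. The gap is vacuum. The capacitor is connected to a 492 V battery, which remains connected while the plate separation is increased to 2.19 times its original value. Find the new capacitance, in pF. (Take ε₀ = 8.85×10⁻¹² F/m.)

C ≈ 219 pF

A = π(35.9 mm)² = 4.05×10⁻³ m².
Initially C₁ = ε₀A/d = 8.85×10⁻¹² × 4.05×10⁻³ / 7.48×10⁻⁵ = 4.79×10⁻¹⁰ F.
C = ε₀A/d scales as 1/d, so C₂/C₁ = d₁/d₂ = 1/2.19 = 0.457.
C₂ = 0.457 × 4.79×10⁻¹⁰ = 2.19×10⁻¹⁰ F.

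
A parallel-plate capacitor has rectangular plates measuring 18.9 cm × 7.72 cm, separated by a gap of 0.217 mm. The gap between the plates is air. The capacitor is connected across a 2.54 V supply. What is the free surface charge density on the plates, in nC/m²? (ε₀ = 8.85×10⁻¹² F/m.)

104 nC/m²

A = 18.9 × 7.72 cm² = 1.46×10⁻² m².
C = ε₀A/d = 8.85×10⁻¹² × 1.46×10⁻² / 2.17×10⁻⁴ = 5.95×10⁻¹⁰ F.
σ = Q/A = CV/A = 5.95×10⁻¹⁰ × 2.54 / 1.46×10⁻² = 1.04×10⁻⁷ C/m².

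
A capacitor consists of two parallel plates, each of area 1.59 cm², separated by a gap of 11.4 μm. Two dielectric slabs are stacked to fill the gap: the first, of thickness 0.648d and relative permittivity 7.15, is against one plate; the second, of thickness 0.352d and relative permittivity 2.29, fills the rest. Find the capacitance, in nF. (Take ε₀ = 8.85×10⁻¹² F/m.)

A = 1.59 cm² = 1.59×10⁻⁴ m².
Stacked slabs ⇒ two capacitors in series, each with the full plate area.
C₁ = κ₁ε₀A/d₁ = 7.15 × 8.85×10⁻¹² × 1.59×10⁻⁴ / 7.39×10⁻⁶ = 1.36×10⁻⁹ F.
C₂ = κ₂ε₀A/d₂ = 2.29 × 8.85×10⁻¹² × 1.59×10⁻⁴ / 4.01×10⁻⁶ = 8.03×10⁻¹⁰ F.
C = (1/C₁ + 1/C₂)⁻¹ = 5.05×10⁻¹⁰ F.

0.505 nF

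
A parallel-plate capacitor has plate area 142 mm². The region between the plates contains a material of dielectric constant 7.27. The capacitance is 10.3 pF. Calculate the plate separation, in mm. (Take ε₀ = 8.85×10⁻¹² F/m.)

d ≈ 0.887 mm

A = 142 mm² = 1.42×10⁻⁴ m².
d = κε₀A/C = 7.27 × 8.85×10⁻¹² × 1.42×10⁻⁴ / 1.03×10⁻¹¹ = 8.87×10⁻⁴ m.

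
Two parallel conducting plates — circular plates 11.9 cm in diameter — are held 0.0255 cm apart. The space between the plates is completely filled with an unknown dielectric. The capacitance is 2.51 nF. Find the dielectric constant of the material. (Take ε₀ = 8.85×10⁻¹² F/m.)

κ ≈ 6.50

A = π(11.9/2 cm)² = 1.11×10⁻² m².
κ = Cd/(ε₀A) = 2.51×10⁻⁹ × 2.55×10⁻⁴ / (8.85×10⁻¹² × 1.11×10⁻²) = 6.50.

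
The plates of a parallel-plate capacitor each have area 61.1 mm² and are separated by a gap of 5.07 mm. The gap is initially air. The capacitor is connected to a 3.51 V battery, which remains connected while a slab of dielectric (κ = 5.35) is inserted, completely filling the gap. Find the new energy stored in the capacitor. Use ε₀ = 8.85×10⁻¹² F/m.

A = 61.1 mm² = 6.11×10⁻⁵ m².
Initially C₁ = ε₀A/d = 8.85×10⁻¹² × 6.11×10⁻⁵ / 5.07×10⁻³ = 1.07×10⁻¹³ F.
U₁ = 6.57×10⁻¹³ J.
Battery connected ⇒ V is held fixed. C₂ = 5.35 C₁ and U = ½CV², so U₂/U₁ = C₂/C₁ = 5.35.
U₂ = 5.35 × 6.57×10⁻¹³ = 3.51×10⁻¹² J.

3.51 pJ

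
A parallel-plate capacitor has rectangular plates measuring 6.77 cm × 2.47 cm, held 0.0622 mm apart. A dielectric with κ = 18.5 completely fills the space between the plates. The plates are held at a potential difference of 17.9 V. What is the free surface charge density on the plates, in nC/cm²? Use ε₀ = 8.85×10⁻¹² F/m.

A = 6.77 × 2.47 cm² = 1.67×10⁻³ m².
C = κε₀A/d = 18.5 × 8.85×10⁻¹² × 1.67×10⁻³ / 6.22×10⁻⁵ = 4.40×10⁻⁹ F.
σ = Q/A = CV/A = 4.40×10⁻⁹ × 17.9 / 1.67×10⁻³ = 4.71×10⁻⁵ C/m².

σ ≈ 4.71 nC/cm²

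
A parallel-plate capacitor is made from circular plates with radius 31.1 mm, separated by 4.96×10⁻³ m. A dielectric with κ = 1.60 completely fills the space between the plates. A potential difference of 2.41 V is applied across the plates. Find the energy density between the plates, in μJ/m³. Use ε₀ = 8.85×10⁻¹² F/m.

E = V/d = 2.41 / 4.96×10⁻³ = 4.86×10² V/m.
u = ½κε₀E² = ½ × 1.60 × 8.85×10⁻¹² × (4.86×10²)² = 1.67×10⁻⁶ J/m³.

u ≈ 1.67 μJ/m³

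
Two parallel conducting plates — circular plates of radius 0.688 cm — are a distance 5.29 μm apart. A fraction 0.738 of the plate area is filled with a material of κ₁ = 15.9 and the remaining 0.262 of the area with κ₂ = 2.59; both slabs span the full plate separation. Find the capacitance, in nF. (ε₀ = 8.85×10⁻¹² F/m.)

A = π(0.688 cm)² = 1.49×10⁻⁴ m².
Side-by-side slabs ⇒ two capacitors in parallel, each spanning the full gap.
C₁ = κ₁ε₀A₁/d = 15.9 × 8.85×10⁻¹² × 1.10×10⁻⁴ / 5.29×10⁻⁶ = 2.92×10⁻⁹ F.
C₂ = κ₂ε₀A₂/d = 2.59 × 8.85×10⁻¹² × 3.90×10⁻⁵ / 5.29×10⁻⁶ = 1.69×10⁻¹⁰ F.
C = C₁ + C₂ = 3.09×10⁻⁹ F.

3.09 nF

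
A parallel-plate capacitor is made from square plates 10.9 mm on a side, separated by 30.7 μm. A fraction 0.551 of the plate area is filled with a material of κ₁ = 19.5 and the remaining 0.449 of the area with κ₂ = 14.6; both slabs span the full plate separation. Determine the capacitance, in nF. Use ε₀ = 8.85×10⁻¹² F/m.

A = (10.9 mm)² = 1.19×10⁻⁴ m².
Side-by-side slabs ⇒ two capacitors in parallel, each spanning the full gap.
C₁ = κ₁ε₀A₁/d = 19.5 × 8.85×10⁻¹² × 6.55×10⁻⁵ / 3.07×10⁻⁵ = 3.68×10⁻¹⁰ F.
C₂ = κ₂ε₀A₂/d = 14.6 × 8.85×10⁻¹² × 5.33×10⁻⁵ / 3.07×10⁻⁵ = 2.25×10⁻¹⁰ F.
C = C₁ + C₂ = 5.93×10⁻¹⁰ F.

C ≈ 0.593 nF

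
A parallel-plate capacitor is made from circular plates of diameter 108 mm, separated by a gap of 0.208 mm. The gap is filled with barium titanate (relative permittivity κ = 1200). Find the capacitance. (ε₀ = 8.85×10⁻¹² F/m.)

468 nF

A = π(108/2 mm)² = 9.16×10⁻³ m².
C = κε₀A/d = 1200 × 8.85×10⁻¹² × 9.16×10⁻³ / 2.08×10⁻⁴ = 4.68×10⁻⁷ F.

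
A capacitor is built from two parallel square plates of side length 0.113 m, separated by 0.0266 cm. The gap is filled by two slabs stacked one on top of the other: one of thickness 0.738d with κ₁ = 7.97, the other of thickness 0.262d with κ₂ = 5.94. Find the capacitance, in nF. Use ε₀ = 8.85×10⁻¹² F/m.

3.11 nF

A = (0.113 m)² = 1.28×10⁻² m².
Stacked slabs ⇒ two capacitors in series, each with the full plate area.
C₁ = κ₁ε₀A/d₁ = 7.97 × 8.85×10⁻¹² × 1.28×10⁻² / 1.96×10⁻⁴ = 4.59×10⁻⁹ F.
C₂ = κ₂ε₀A/d₂ = 5.94 × 8.85×10⁻¹² × 1.28×10⁻² / 6.97×10⁻⁵ = 9.63×10⁻⁹ F.
C = (1/C₁ + 1/C₂)⁻¹ = 3.11×10⁻⁹ F.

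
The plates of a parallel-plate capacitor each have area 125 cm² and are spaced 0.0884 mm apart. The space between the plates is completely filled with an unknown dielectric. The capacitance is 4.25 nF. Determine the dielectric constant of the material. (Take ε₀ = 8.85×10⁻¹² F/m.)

A = 125 cm² = 1.25×10⁻² m².
κ = Cd/(ε₀A) = 4.25×10⁻⁹ × 8.84×10⁻⁵ / (8.85×10⁻¹² × 1.25×10⁻²) = 3.40.

3.40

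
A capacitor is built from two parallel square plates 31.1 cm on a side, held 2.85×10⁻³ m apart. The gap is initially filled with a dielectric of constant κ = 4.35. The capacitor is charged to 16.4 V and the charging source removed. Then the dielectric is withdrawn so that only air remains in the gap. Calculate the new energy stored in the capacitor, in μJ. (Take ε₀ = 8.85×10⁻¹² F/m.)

0.764 μJ

A = (31.1 cm)² = 9.67×10⁻² m².
Initially C₁ = κε₀A/d = 4.35 × 8.85×10⁻¹² × 9.67×10⁻² / 2.85×10⁻³ = 1.31×10⁻⁹ F.
U₁ = 1.76×10⁻⁷ J.
Isolated ⇒ Q is held fixed. C₂ = 0.230 C₁ and U = Q²/(2C), so U₂/U₁ = C₁/C₂ = 4.35.
U₂ = 4.35 × 1.76×10⁻⁷ = 7.64×10⁻⁷ J.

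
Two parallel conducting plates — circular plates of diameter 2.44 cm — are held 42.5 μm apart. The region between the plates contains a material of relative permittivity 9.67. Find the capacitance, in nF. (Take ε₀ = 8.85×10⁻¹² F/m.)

0.942 nF

A = π(2.44/2 cm)² = 4.68×10⁻⁴ m².
C = κε₀A/d = 9.67 × 8.85×10⁻¹² × 4.68×10⁻⁴ / 4.25×10⁻⁵ = 9.42×10⁻¹⁰ F.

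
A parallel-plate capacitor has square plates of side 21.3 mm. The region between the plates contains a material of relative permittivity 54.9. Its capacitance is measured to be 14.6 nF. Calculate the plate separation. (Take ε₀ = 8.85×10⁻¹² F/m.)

15.1 μm

A = (21.3 mm)² = 4.54×10⁻⁴ m².
d = κε₀A/C = 54.9 × 8.85×10⁻¹² × 4.54×10⁻⁴ / 1.46×10⁻⁸ = 1.51×10⁻⁵ m.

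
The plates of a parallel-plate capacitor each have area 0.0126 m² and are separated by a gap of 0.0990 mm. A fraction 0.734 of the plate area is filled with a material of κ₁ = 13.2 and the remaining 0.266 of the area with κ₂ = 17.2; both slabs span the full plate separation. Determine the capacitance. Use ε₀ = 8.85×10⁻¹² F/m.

Side-by-side slabs ⇒ two capacitors in parallel, each spanning the full gap.
C₁ = κ₁ε₀A₁/d = 13.2 × 8.85×10⁻¹² × 9.25×10⁻³ / 9.90×10⁻⁵ = 1.09×10⁻⁸ F.
C₂ = κ₂ε₀A₂/d = 17.2 × 8.85×10⁻¹² × 3.35×10⁻³ / 9.90×10⁻⁵ = 5.15×10⁻⁹ F.
C = C₁ + C₂ = 1.61×10⁻⁸ F.

16.1 nF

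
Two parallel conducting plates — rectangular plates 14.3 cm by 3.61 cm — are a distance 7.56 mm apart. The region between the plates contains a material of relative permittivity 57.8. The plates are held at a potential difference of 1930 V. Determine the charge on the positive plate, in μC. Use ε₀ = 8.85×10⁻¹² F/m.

A = 14.3 × 3.61 cm² = 5.16×10⁻³ m².
C = κε₀A/d = 57.8 × 8.85×10⁻¹² × 5.16×10⁻³ / 7.56×10⁻³ = 3.49×10⁻¹⁰ F.
Q = CV = 3.49×10⁻¹⁰ × 1930 = 6.74×10⁻⁷ C.

0.674 μC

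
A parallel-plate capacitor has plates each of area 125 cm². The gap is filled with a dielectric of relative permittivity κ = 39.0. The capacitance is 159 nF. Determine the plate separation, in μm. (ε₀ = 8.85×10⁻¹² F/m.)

A = 125 cm² = 1.25×10⁻² m².
d = κε₀A/C = 39.0 × 8.85×10⁻¹² × 1.25×10⁻² / 1.59×10⁻⁷ = 2.71×10⁻⁵ m.

d ≈ 27.1 μm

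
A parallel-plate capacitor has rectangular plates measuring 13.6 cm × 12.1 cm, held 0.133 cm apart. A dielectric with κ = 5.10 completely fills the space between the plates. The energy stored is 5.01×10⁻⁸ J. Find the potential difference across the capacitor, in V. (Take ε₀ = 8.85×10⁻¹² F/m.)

13.4 V

A = 13.6 × 12.1 cm² = 1.65×10⁻² m².
C = κε₀A/d = 5.10 × 8.85×10⁻¹² × 1.65×10⁻² / 1.33×10⁻³ = 5.58×10⁻¹⁰ F.
V = √(2U/C) = √(2 × 5.01×10⁻⁸ / 5.58×10⁻¹⁰) = 13.4 V.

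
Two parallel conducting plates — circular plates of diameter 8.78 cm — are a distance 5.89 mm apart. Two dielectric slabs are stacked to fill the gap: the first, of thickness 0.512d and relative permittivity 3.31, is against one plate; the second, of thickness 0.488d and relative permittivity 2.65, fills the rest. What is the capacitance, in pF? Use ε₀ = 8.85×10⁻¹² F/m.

C ≈ 26.8 pF

A = π(8.78/2 cm)² = 6.05×10⁻³ m².
Stacked slabs ⇒ two capacitors in series, each with the full plate area.
C₁ = κ₁ε₀A/d₁ = 3.31 × 8.85×10⁻¹² × 6.05×10⁻³ / 3.02×10⁻³ = 5.88×10⁻¹¹ F.
C₂ = κ₂ε₀A/d₂ = 2.65 × 8.85×10⁻¹² × 6.05×10⁻³ / 2.87×10⁻³ = 4.94×10⁻¹¹ F.
C = (1/C₁ + 1/C₂)⁻¹ = 2.68×10⁻¹¹ F.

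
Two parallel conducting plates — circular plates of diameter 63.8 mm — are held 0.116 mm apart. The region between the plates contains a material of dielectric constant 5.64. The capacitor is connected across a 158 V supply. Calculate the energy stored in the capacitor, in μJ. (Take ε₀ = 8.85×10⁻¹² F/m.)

A = π(63.8/2 mm)² = 3.20×10⁻³ m².
C = κε₀A/d = 5.64 × 8.85×10⁻¹² × 3.20×10⁻³ / 1.16×10⁻⁴ = 1.38×10⁻⁹ F.
U = ½CV² = ½ × 1.38×10⁻⁹ × (158)² = 1.72×10⁻⁵ J.

17.2 μJ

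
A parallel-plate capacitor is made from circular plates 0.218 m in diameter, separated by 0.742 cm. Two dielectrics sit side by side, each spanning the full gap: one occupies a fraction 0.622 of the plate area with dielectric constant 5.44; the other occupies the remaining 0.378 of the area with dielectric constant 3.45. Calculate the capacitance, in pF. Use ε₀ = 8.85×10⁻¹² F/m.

C ≈ 209 pF

A = π(0.218/2 m)² = 3.73×10⁻² m².
Side-by-side slabs ⇒ two capacitors in parallel, each spanning the full gap.
C₁ = κ₁ε₀A₁/d = 5.44 × 8.85×10⁻¹² × 2.32×10⁻² / 7.42×10⁻³ = 1.51×10⁻¹⁰ F.
C₂ = κ₂ε₀A₂/d = 3.45 × 8.85×10⁻¹² × 1.41×10⁻² / 7.42×10⁻³ = 5.81×10⁻¹¹ F.
C = C₁ + C₂ = 2.09×10⁻¹⁰ F.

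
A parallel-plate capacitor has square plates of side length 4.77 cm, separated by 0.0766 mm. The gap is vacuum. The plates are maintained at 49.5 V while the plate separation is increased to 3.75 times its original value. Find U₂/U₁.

Battery connected ⇒ V is held fixed.
C₂ = 0.267 C₁ and U = ½CV², so U₂/U₁ = C₂/C₁ = 0.267.

U₂/U₁ ≈ 0.267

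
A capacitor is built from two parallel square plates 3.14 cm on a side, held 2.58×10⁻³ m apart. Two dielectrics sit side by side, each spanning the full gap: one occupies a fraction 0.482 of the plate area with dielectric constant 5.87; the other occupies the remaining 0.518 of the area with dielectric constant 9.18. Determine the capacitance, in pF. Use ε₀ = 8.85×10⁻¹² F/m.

C ≈ 25.7 pF

A = (3.14 cm)² = 9.86×10⁻⁴ m².
Side-by-side slabs ⇒ two capacitors in parallel, each spanning the full gap.
C₁ = κ₁ε₀A₁/d = 5.87 × 8.85×10⁻¹² × 4.75×10⁻⁴ / 2.58×10⁻³ = 9.57×10⁻¹² F.
C₂ = κ₂ε₀A₂/d = 9.18 × 8.85×10⁻¹² × 5.11×10⁻⁴ / 2.58×10⁻³ = 1.61×10⁻¹¹ F.
C = C₁ + C₂ = 2.57×10⁻¹¹ F.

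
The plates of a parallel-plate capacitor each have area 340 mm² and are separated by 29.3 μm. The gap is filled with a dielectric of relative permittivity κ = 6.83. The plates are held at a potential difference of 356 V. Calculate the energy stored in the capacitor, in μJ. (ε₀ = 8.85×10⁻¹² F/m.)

A = 340 mm² = 3.40×10⁻⁴ m².
C = κε₀A/d = 6.83 × 8.85×10⁻¹² × 3.40×10⁻⁴ / 2.93×10⁻⁵ = 7.01×10⁻¹⁰ F.
U = ½CV² = ½ × 7.01×10⁻¹⁰ × (356)² = 4.44×10⁻⁵ J.

44.4 μJ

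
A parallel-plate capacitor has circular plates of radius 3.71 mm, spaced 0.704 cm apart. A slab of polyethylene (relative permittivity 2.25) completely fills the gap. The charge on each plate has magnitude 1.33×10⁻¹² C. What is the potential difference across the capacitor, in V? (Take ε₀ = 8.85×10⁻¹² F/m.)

A = π(3.71 mm)² = 4.32×10⁻⁵ m².
C = κε₀A/d = 2.25 × 8.85×10⁻¹² × 4.32×10⁻⁵ / 7.04×10⁻³ = 1.22×10⁻¹³ F.
V = Q/C = 1.33×10⁻¹² / 1.22×10⁻¹³ = 10.9 V.

V ≈ 10.9 V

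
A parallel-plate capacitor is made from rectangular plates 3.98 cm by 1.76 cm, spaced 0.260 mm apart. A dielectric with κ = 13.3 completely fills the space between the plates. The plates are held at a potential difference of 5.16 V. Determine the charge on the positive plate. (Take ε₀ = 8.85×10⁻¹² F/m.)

1.64 nC

A = 3.98 × 1.76 cm² = 7.00×10⁻⁴ m².
C = κε₀A/d = 13.3 × 8.85×10⁻¹² × 7.00×10⁻⁴ / 2.60×10⁻⁴ = 3.17×10⁻¹⁰ F.
Q = CV = 3.17×10⁻¹⁰ × 5.16 = 1.64×10⁻⁹ C.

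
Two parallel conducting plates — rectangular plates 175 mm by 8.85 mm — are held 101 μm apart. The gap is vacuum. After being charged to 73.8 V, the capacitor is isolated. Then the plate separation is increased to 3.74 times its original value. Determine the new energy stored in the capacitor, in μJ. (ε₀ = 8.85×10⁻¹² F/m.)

U ≈ 1.38 μJ

A = 175 × 8.85 mm² = 1.55×10⁻³ m².
Initially C₁ = ε₀A/d = 8.85×10⁻¹² × 1.55×10⁻³ / 1.01×10⁻⁴ = 1.36×10⁻¹⁰ F.
U₁ = 3.70×10⁻⁷ J.
Isolated ⇒ Q is held fixed. C₂ = 0.267 C₁ and U = Q²/(2C), so U₂/U₁ = C₁/C₂ = 3.74.
U₂ = 3.74 × 3.70×10⁻⁷ = 1.38×10⁻⁶ J.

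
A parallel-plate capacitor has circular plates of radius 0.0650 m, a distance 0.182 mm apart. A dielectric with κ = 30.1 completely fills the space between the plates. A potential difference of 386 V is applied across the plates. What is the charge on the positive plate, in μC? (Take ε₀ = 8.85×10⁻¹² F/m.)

A = π(0.0650 m)² = 1.33×10⁻² m².
C = κε₀A/d = 30.1 × 8.85×10⁻¹² × 1.33×10⁻² / 1.82×10⁻⁴ = 1.94×10⁻⁸ F.
Q = CV = 1.94×10⁻⁸ × 386 = 7.50×10⁻⁶ C.

Q ≈ 7.50 μC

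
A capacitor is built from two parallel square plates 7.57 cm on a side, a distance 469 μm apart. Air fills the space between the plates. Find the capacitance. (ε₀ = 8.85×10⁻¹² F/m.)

108 pF

A = (7.57 cm)² = 5.73×10⁻³ m².
C = ε₀A/d = 8.85×10⁻¹² × 5.73×10⁻³ / 4.69×10⁻⁴ = 1.08×10⁻¹⁰ F.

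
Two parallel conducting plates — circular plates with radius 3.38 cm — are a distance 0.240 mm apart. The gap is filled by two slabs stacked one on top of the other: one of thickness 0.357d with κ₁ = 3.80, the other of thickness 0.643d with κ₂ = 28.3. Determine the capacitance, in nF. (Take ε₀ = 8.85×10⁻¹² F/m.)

C ≈ 1.13 nF

A = π(3.38 cm)² = 3.59×10⁻³ m².
Stacked slabs ⇒ two capacitors in series, each with the full plate area.
C₁ = κ₁ε₀A/d₁ = 3.80 × 8.85×10⁻¹² × 3.59×10⁻³ / 8.57×10⁻⁵ = 1.41×10⁻⁹ F.
C₂ = κ₂ε₀A/d₂ = 28.3 × 8.85×10⁻¹² × 3.59×10⁻³ / 1.54×10⁻⁴ = 5.82×10⁻⁹ F.
C = (1/C₁ + 1/C₂)⁻¹ = 1.13×10⁻⁹ F.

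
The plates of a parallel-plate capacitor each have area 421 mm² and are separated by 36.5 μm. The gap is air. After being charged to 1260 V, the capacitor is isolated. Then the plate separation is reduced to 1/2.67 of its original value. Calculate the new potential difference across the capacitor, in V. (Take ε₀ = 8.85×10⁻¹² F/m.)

A = 421 mm² = 4.21×10⁻⁴ m².
Initially C₁ = ε₀A/d = 8.85×10⁻¹² × 4.21×10⁻⁴ / 3.65×10⁻⁵ = 1.02×10⁻¹⁰ F.
V₁ = 1.26×10³ V.
Isolated ⇒ Q is held fixed. C₂ = 2.67 C₁ and V = Q/C, so V₂/V₁ = C₁/C₂ = 0.375.
V₂ = 0.375 × 1.26×10³ = 4.72×10² V.

472 V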